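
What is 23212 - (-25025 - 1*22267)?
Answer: 70504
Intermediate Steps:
23212 - (-25025 - 1*22267) = 23212 - (-25025 - 22267) = 23212 - 1*(-47292) = 23212 + 47292 = 70504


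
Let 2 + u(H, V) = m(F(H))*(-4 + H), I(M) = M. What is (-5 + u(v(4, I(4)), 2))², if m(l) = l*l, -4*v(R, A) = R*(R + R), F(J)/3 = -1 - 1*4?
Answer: 7327849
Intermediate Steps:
F(J) = -15 (F(J) = 3*(-1 - 1*4) = 3*(-1 - 4) = 3*(-5) = -15)
v(R, A) = -R²/2 (v(R, A) = -R*(R + R)/4 = -R*2*R/4 = -R²/2)
m(l) = l²
u(H, V) = -902 + 225*H (u(H, V) = -2 + (-15)²*(-4 + H) = -2 + 225*(-4 + H) = -2 + (-900 + 225*H) = -902 + 225*H)
(-5 + u(v(4, I(4)), 2))² = (-5 + (-902 + 225*(-½*4²)))² = (-5 + (-902 + 225*(-½*16)))² = (-5 + (-902 + 225*(-8)))² = (-5 + (-902 - 1800))² = (-5 - 2702)² = (-2707)² = 7327849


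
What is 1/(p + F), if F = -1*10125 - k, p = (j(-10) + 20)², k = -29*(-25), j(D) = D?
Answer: -1/10750 ≈ -9.3023e-5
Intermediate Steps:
k = 725
p = 100 (p = (-10 + 20)² = 10² = 100)
F = -10850 (F = -1*10125 - 1*725 = -10125 - 725 = -10850)
1/(p + F) = 1/(100 - 10850) = 1/(-10750) = -1/10750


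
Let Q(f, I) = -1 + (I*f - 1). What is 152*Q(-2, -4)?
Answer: 912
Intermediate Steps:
Q(f, I) = -2 + I*f (Q(f, I) = -1 + (-1 + I*f) = -2 + I*f)
152*Q(-2, -4) = 152*(-2 - 4*(-2)) = 152*(-2 + 8) = 152*6 = 912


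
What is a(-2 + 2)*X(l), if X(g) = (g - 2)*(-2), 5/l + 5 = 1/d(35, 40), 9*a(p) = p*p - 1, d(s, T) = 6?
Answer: -176/261 ≈ -0.67433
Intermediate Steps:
a(p) = -⅑ + p²/9 (a(p) = (p*p - 1)/9 = (p² - 1)/9 = (-1 + p²)/9 = -⅑ + p²/9)
l = -30/29 (l = 5/(-5 + 1/6) = 5/(-5 + ⅙) = 5/(-29/6) = 5*(-6/29) = -30/29 ≈ -1.0345)
X(g) = 4 - 2*g (X(g) = (-2 + g)*(-2) = 4 - 2*g)
a(-2 + 2)*X(l) = (-⅑ + (-2 + 2)²/9)*(4 - 2*(-30/29)) = (-⅑ + (⅑)*0²)*(4 + 60/29) = (-⅑ + (⅑)*0)*(176/29) = (-⅑ + 0)*(176/29) = -⅑*176/29 = -176/261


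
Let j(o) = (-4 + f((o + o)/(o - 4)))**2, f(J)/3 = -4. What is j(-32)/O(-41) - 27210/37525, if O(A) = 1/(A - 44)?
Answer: -163314242/7505 ≈ -21761.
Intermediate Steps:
f(J) = -12 (f(J) = 3*(-4) = -12)
O(A) = 1/(-44 + A)
j(o) = 256 (j(o) = (-4 - 12)**2 = (-16)**2 = 256)
j(-32)/O(-41) - 27210/37525 = 256/(1/(-44 - 41)) - 27210/37525 = 256/(1/(-85)) - 27210*1/37525 = 256/(-1/85) - 5442/7505 = 256*(-85) - 5442/7505 = -21760 - 5442/7505 = -163314242/7505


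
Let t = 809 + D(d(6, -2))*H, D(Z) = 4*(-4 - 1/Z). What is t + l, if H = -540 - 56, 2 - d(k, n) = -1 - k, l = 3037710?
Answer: 27434879/9 ≈ 3.0483e+6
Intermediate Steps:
d(k, n) = 3 + k (d(k, n) = 2 - (-1 - k) = 2 + (1 + k) = 3 + k)
H = -596
D(Z) = -16 - 4/Z
t = 95489/9 (t = 809 + (-16 - 4/(3 + 6))*(-596) = 809 + (-16 - 4/9)*(-596) = 809 - 148/9*(-596) = 809 + 88208/9 = 95489/9 ≈ 10610.)
t + l = 95489/9 + 3037710 = 27434879/9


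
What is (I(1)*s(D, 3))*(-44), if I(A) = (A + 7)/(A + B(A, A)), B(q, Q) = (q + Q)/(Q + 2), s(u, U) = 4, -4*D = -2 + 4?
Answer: -4224/5 ≈ -844.80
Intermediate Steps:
D = -½ (D = -(-2 + 4)/4 = -¼*2 = -½ ≈ -0.50000)
B(q, Q) = (Q + q)/(2 + Q)
I(A) = (7 + A)/(A + 2*A/(2 + A)) (I(A) = (A + 7)/(A + (A + A)/(2 + A)) = (7 + A)/(A + (2*A)/(2 + A)) = (7 + A)/(A + 2*A/(2 + A)))
(I(1)*s(D, 3))*(-44) = (((2 + 1)*(7 + 1)/(1*(4 + 1)))*4)*(-44) = ((1*3*8/5)*4)*(-44) = ((1*(⅕)*3*8)*4)*(-44) = ((24/5)*4)*(-44) = (96/5)*(-44) = -4224/5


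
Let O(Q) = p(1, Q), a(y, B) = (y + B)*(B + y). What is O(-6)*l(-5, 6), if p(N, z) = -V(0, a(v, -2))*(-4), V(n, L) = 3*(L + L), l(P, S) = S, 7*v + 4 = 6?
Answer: 20736/49 ≈ 423.18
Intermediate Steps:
v = 2/7 (v = -4/7 + (1/7)*6 = -4/7 + 6/7 = 2/7 ≈ 0.28571)
a(y, B) = (B + y)**2 (a(y, B) = (B + y)*(B + y) = (B + y)**2)
V(n, L) = 6*L (V(n, L) = 3*(2*L) = 6*L)
p(N, z) = 3456/49 (p(N, z) = -6*(-2 + 2/7)**2*(-4) = -6*(-12/7)**2*(-4) = -6*144/49*(-4) = -1*864/49*(-4) = -864/49*(-4) = 3456/49)
O(Q) = 3456/49
O(-6)*l(-5, 6) = (3456/49)*6 = 20736/49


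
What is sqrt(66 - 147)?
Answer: 9*I ≈ 9.0*I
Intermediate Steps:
sqrt(66 - 147) = sqrt(-81) = 9*I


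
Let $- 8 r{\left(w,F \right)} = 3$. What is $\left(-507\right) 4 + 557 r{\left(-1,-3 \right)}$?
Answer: $- \frac{17895}{8} \approx -2236.9$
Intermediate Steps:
$r{\left(w,F \right)} = - \frac{3}{8}$ ($r{\left(w,F \right)} = \left(- \frac{1}{8}\right) 3 = - \frac{3}{8}$)
$\left(-507\right) 4 + 557 r{\left(-1,-3 \right)} = \left(-507\right) 4 + 557 \left(- \frac{3}{8}\right) = -2028 - \frac{1671}{8} = - \frac{17895}{8}$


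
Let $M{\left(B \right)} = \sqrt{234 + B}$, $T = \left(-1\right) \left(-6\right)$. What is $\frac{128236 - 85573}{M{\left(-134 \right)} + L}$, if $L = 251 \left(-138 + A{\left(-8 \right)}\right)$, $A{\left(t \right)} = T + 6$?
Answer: $- \frac{42663}{31616} \approx -1.3494$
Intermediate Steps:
$T = 6$
$A{\left(t \right)} = 12$ ($A{\left(t \right)} = 6 + 6 = 12$)
$L = -31626$ ($L = 251 \left(-138 + 12\right) = 251 \left(-126\right) = -31626$)
$\frac{128236 - 85573}{M{\left(-134 \right)} + L} = \frac{128236 - 85573}{\sqrt{234 - 134} - 31626} = \frac{42663}{\sqrt{100} - 31626} = \frac{42663}{10 - 31626} = \frac{42663}{-31616} = 42663 \left(- \frac{1}{31616}\right) = - \frac{42663}{31616}$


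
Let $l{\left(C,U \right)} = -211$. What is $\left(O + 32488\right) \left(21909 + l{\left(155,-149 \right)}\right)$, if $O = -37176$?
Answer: $-101720224$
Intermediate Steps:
$\left(O + 32488\right) \left(21909 + l{\left(155,-149 \right)}\right) = \left(-37176 + 32488\right) \left(21909 - 211\right) = \left(-4688\right) 21698 = -101720224$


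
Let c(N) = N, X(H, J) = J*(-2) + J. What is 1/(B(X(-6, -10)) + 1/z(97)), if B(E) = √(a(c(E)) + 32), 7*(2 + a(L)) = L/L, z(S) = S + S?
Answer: -1358/7941189 + 37636*√1477/7941189 ≈ 0.18197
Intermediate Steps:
X(H, J) = -J (X(H, J) = -2*J + J = -J)
z(S) = 2*S
a(L) = -13/7 (a(L) = -2 + (L/L)/7 = -2 + (⅐)*1 = -2 + ⅐ = -13/7)
B(E) = √1477/7 (B(E) = √(-13/7 + 32) = √(211/7) = √1477/7)
1/(B(X(-6, -10)) + 1/z(97)) = 1/(√1477/7 + 1/(2*97)) = 1/(√1477/7 + 1/194) = 1/(1/194 + √1477/7)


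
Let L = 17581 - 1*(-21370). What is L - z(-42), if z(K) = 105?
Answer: 38846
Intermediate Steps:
L = 38951 (L = 17581 + 21370 = 38951)
L - z(-42) = 38951 - 1*105 = 38951 - 105 = 38846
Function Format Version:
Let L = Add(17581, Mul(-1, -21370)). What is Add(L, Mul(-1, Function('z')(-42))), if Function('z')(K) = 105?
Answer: 38846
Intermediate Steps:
L = 38951 (L = Add(17581, 21370) = 38951)
Add(L, Mul(-1, Function('z')(-42))) = Add(38951, Mul(-1, 105)) = Add(38951, -105) = 38846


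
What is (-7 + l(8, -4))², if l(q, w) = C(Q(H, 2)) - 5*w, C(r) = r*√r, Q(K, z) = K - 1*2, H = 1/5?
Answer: 20396/125 - 702*I*√5/25 ≈ 163.17 - 62.789*I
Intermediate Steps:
H = ⅕ ≈ 0.20000
Q(K, z) = -2 + K (Q(K, z) = K - 2 = -2 + K)
C(r) = r^(3/2)
l(q, w) = -5*w - 27*I*√5/25 (l(q, w) = (-2 + ⅕)^(3/2) - 5*w = (-9/5)^(3/2) - 5*w = -27*I*√5/25 - 5*w = -5*w - 27*I*√5/25)
(-7 + l(8, -4))² = (-7 + (-5*(-4) - 27*I*√5/25))² = (-7 + (20 - 27*I*√5/25))² = (13 - 27*I*√5/25)²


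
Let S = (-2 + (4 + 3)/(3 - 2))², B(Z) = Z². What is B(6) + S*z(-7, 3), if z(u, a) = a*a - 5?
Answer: 136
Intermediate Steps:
z(u, a) = -5 + a² (z(u, a) = a² - 5 = -5 + a²)
S = 25 (S = (-2 + 7/1)² = (-2 + 7*1)² = (-2 + 7)² = 5² = 25)
B(6) + S*z(-7, 3) = 6² + 25*(-5 + 3²) = 36 + 25*(-5 + 9) = 36 + 25*4 = 36 + 100 = 136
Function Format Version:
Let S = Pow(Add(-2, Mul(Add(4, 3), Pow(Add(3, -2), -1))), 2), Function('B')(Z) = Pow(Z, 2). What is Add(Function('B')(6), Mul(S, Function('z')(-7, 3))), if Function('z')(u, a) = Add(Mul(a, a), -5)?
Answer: 136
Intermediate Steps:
Function('z')(u, a) = Add(-5, Pow(a, 2)) (Function('z')(u, a) = Add(Pow(a, 2), -5) = Add(-5, Pow(a, 2)))
S = 25 (S = Pow(Add(-2, Mul(7, Pow(1, -1))), 2) = Pow(Add(-2, Mul(7, 1)), 2) = Pow(Add(-2, 7), 2) = Pow(5, 2) = 25)
Add(Function('B')(6), Mul(S, Function('z')(-7, 3))) = Add(Pow(6, 2), Mul(25, Add(-5, Pow(3, 2)))) = Add(36, Mul(25, Add(-5, 9))) = Add(36, Mul(25, 4)) = Add(36, 100) = 136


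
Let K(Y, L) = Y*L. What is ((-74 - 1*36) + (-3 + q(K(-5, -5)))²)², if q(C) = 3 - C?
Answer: 265225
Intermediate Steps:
K(Y, L) = L*Y
((-74 - 1*36) + (-3 + q(K(-5, -5)))²)² = ((-74 - 1*36) + (-3 + (3 - (-5)*(-5)))²)² = ((-74 - 36) + (-3 + (3 - 1*25))²)² = (-110 + (-3 + (3 - 25))²)² = (-110 + (-3 - 22)²)² = (-110 + (-25)²)² = (-110 + 625)² = 515² = 265225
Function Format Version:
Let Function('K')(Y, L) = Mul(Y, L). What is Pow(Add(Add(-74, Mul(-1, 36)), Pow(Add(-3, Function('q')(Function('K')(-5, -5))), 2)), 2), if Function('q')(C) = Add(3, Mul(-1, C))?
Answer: 265225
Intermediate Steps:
Function('K')(Y, L) = Mul(L, Y)
Pow(Add(Add(-74, Mul(-1, 36)), Pow(Add(-3, Function('q')(Function('K')(-5, -5))), 2)), 2) = Pow(Add(Add(-74, Mul(-1, 36)), Pow(Add(-3, Add(3, Mul(-1, Mul(-5, -5)))), 2)), 2) = Pow(Add(Add(-74, -36), Pow(Add(-3, Add(3, Mul(-1, 25))), 2)), 2) = Pow(Add(-110, Pow(Add(-3, Add(3, -25)), 2)), 2) = Pow(Add(-110, Pow(Add(-3, -22), 2)), 2) = Pow(Add(-110, Pow(-25, 2)), 2) = Pow(Add(-110, 625), 2) = Pow(515, 2) = 265225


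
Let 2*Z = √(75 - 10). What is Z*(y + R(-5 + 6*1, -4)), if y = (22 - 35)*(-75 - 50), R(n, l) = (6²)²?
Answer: 2921*√65/2 ≈ 11775.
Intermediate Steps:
R(n, l) = 1296 (R(n, l) = 36² = 1296)
y = 1625 (y = -13*(-125) = 1625)
Z = √65/2 (Z = √(75 - 10)/2 = √65/2 ≈ 4.0311)
Z*(y + R(-5 + 6*1, -4)) = (√65/2)*(1625 + 1296) = (√65/2)*2921 = 2921*√65/2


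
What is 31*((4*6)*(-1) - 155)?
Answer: -5549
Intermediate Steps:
31*((4*6)*(-1) - 155) = 31*(24*(-1) - 155) = 31*(-24 - 155) = 31*(-179) = -5549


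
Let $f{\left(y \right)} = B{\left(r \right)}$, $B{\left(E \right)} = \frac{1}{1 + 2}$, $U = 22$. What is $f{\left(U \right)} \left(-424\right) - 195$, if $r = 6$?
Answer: $- \frac{1009}{3} \approx -336.33$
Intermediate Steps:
$B{\left(E \right)} = \frac{1}{3}$
$f{\left(y \right)} = \frac{1}{3}$
$f{\left(U \right)} \left(-424\right) - 195 = \frac{1}{3} \left(-424\right) - 195 = - \frac{424}{3} - 195 = - \frac{1009}{3}$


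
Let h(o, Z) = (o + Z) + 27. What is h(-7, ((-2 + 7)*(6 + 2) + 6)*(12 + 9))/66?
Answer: 493/33 ≈ 14.939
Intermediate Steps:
h(o, Z) = 27 + Z + o (h(o, Z) = (Z + o) + 27 = 27 + Z + o)
h(-7, ((-2 + 7)*(6 + 2) + 6)*(12 + 9))/66 = (27 + ((-2 + 7)*(6 + 2) + 6)*(12 + 9) - 7)/66 = (27 + (5*8 + 6)*21 - 7)*(1/66) = (27 + (40 + 6)*21 - 7)*(1/66) = (27 + 46*21 - 7)*(1/66) = (27 + 966 - 7)*(1/66) = 986*(1/66) = 493/33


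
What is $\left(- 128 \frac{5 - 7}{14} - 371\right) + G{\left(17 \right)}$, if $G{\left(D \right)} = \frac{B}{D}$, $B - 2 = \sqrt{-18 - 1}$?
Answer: $- \frac{41959}{119} + \frac{i \sqrt{19}}{17} \approx -352.6 + 0.25641 i$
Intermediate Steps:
$B = 2 + i \sqrt{19}$ ($B = 2 + \sqrt{-18 - 1} = 2 + \sqrt{-19} = 2 + i \sqrt{19} \approx 2.0 + 4.3589 i$)
$G{\left(D \right)} = \frac{2 + i \sqrt{19}}{D}$
$\left(- 128 \frac{5 - 7}{14} - 371\right) + G{\left(17 \right)} = \left(- 128 \frac{5 - 7}{14} - 371\right) + \frac{2 + i \sqrt{19}}{17} = \left(- 128 \left(5 - 7\right) \frac{1}{14} - 371\right) + \frac{2 + i \sqrt{19}}{17} = \left(- 128 \left(\left(-2\right) \frac{1}{14}\right) - 371\right) + \left(\frac{2}{17} + \frac{i \sqrt{19}}{17}\right) = \left(\left(-128\right) \left(- \frac{1}{7}\right) - 371\right) + \left(\frac{2}{17} + \frac{i \sqrt{19}}{17}\right) = \left(\frac{128}{7} - 371\right) + \left(\frac{2}{17} + \frac{i \sqrt{19}}{17}\right) = - \frac{2469}{7} + \left(\frac{2}{17} + \frac{i \sqrt{19}}{17}\right) = - \frac{41959}{119} + \frac{i \sqrt{19}}{17}$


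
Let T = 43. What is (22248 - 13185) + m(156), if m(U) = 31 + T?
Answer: 9137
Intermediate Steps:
m(U) = 74 (m(U) = 31 + 43 = 74)
(22248 - 13185) + m(156) = (22248 - 13185) + 74 = 9063 + 74 = 9137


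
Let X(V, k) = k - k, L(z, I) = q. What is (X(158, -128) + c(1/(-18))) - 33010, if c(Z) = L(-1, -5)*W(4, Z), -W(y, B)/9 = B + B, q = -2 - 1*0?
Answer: -33012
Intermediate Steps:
q = -2 (q = -2 + 0 = -2)
L(z, I) = -2
W(y, B) = -18*B (W(y, B) = -9*(B + B) = -18*B)
X(V, k) = 0
c(Z) = 36*Z (c(Z) = -(-36)*Z = 36*Z)
(X(158, -128) + c(1/(-18))) - 33010 = (0 + 36/(-18)) - 33010 = (0 + 36*(-1/18)) - 33010 = (0 - 2) - 33010 = -2 - 33010 = -33012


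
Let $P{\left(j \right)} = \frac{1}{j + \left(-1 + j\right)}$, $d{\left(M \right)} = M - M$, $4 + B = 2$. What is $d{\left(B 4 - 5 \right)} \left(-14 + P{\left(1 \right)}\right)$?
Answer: $0$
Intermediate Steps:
$B = -2$ ($B = -4 + 2 = -2$)
$d{\left(M \right)} = 0$
$P{\left(j \right)} = \frac{1}{-1 + 2 j}$
$d{\left(B 4 - 5 \right)} \left(-14 + P{\left(1 \right)}\right) = 0 \left(-14 + \frac{1}{-1 + 2 \cdot 1}\right) = 0 \left(-14 + \frac{1}{-1 + 2}\right) = 0 \left(-14 + 1^{-1}\right) = 0 \left(-14 + 1\right) = 0 \left(-13\right) = 0$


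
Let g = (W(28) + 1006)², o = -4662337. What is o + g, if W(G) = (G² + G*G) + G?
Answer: 2108067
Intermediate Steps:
W(G) = G + 2*G² (W(G) = (G² + G²) + G = 2*G² + G = G + 2*G²)
g = 6770404 (g = (28*(1 + 2*28) + 1006)² = (28*(1 + 56) + 1006)² = (28*57 + 1006)² = (1596 + 1006)² = 2602² = 6770404)
o + g = -4662337 + 6770404 = 2108067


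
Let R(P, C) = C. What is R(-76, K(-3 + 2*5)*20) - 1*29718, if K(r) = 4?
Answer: -29638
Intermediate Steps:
R(-76, K(-3 + 2*5)*20) - 1*29718 = 4*20 - 1*29718 = 80 - 29718 = -29638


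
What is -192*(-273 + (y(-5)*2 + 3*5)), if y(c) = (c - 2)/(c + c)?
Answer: 246336/5 ≈ 49267.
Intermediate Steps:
y(c) = (-2 + c)/(2*c) (y(c) = (-2 + c)/((2*c)) = (-2 + c)*(1/(2*c)) = (-2 + c)/(2*c))
-192*(-273 + (y(-5)*2 + 3*5)) = -192*(-273 + (((½)*(-2 - 5)/(-5))*2 + 3*5)) = -192*(-273 + (((½)*(-⅕)*(-7))*2 + 15)) = -192*(-273 + ((7/10)*2 + 15)) = -192*(-273 + (7/5 + 15)) = -192*(-273 + 82/5) = -192*(-1283/5) = 246336/5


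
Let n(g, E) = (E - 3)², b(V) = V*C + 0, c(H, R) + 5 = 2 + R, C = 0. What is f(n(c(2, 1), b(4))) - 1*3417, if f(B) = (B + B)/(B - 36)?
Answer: -10253/3 ≈ -3417.7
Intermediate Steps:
c(H, R) = -3 + R (c(H, R) = -5 + (2 + R) = -3 + R)
b(V) = 0 (b(V) = V*0 + 0 = 0 + 0 = 0)
n(g, E) = (-3 + E)²
f(B) = 2*B/(-36 + B) (f(B) = (2*B)/(-36 + B) = 2*B/(-36 + B))
f(n(c(2, 1), b(4))) - 1*3417 = 2*(-3 + 0)²/(-36 + (-3 + 0)²) - 1*3417 = 2*(-3)²/(-36 + (-3)²) - 3417 = 2*9/(-36 + 9) - 3417 = 2*9/(-27) - 3417 = 2*9*(-1/27) - 3417 = -⅔ - 3417 = -10253/3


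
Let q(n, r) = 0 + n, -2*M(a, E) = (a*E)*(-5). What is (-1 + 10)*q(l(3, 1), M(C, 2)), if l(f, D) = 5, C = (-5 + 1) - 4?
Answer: 45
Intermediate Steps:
C = -8 (C = -4 - 4 = -8)
M(a, E) = 5*E*a/2 (M(a, E) = -a*E*(-5)/2 = -E*a*(-5)/2 = -(-5)*E*a/2 = 5*E*a/2)
q(n, r) = n
(-1 + 10)*q(l(3, 1), M(C, 2)) = (-1 + 10)*5 = 9*5 = 45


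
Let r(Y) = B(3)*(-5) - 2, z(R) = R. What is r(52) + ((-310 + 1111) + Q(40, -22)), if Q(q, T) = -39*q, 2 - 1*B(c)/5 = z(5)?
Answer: -686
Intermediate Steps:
B(c) = -15 (B(c) = 10 - 5*5 = 10 - 25 = -15)
r(Y) = 73 (r(Y) = -15*(-5) - 2 = 75 - 2 = 73)
r(52) + ((-310 + 1111) + Q(40, -22)) = 73 + ((-310 + 1111) - 39*40) = 73 + (801 - 1560) = 73 - 759 = -686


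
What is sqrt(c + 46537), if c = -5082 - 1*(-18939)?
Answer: sqrt(60394) ≈ 245.75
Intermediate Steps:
c = 13857 (c = -5082 + 18939 = 13857)
sqrt(c + 46537) = sqrt(13857 + 46537) = sqrt(60394)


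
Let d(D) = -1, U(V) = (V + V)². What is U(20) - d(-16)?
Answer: 1601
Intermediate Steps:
U(V) = 4*V² (U(V) = (2*V)² = 4*V²)
U(20) - d(-16) = 4*20² - 1*(-1) = 4*400 + 1 = 1600 + 1 = 1601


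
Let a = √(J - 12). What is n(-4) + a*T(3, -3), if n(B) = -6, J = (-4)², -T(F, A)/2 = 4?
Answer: -22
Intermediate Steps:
T(F, A) = -8 (T(F, A) = -2*4 = -8)
J = 16
a = 2 (a = √(16 - 12) = √4 = 2)
n(-4) + a*T(3, -3) = -6 + 2*(-8) = -6 - 16 = -22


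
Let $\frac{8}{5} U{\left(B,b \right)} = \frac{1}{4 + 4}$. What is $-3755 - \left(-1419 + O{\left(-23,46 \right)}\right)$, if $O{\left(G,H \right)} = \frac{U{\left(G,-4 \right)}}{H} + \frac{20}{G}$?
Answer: $- \frac{6874629}{2944} \approx -2335.1$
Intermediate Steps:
$U{\left(B,b \right)} = \frac{5}{64}$ ($U{\left(B,b \right)} = \frac{5}{8 \left(4 + 4\right)} = \frac{5}{8 \cdot 8} = \frac{5}{8} \cdot \frac{1}{8} = \frac{5}{64}$)
$O{\left(G,H \right)} = \frac{20}{G} + \frac{5}{64 H}$ ($O{\left(G,H \right)} = \frac{5}{64 H} + \frac{20}{G} = \frac{20}{G} + \frac{5}{64 H}$)
$-3755 - \left(-1419 + O{\left(-23,46 \right)}\right) = -3755 - \left(-1419 + \left(\frac{20}{-23} + \frac{5}{64 \cdot 46}\right)\right) = -3755 - \left(-1419 + \left(20 \left(- \frac{1}{23}\right) + \frac{5}{64} \cdot \frac{1}{46}\right)\right) = -3755 - \left(-1419 + \left(- \frac{20}{23} + \frac{5}{2944}\right)\right) = -3755 - \left(-1419 - \frac{2555}{2944}\right) = -3755 - - \frac{4180091}{2944} = -3755 + \frac{4180091}{2944} = - \frac{6874629}{2944}$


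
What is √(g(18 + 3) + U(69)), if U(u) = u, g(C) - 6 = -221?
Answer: I*√146 ≈ 12.083*I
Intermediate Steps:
g(C) = -215 (g(C) = 6 - 221 = -215)
√(g(18 + 3) + U(69)) = √(-215 + 69) = √(-146) = I*√146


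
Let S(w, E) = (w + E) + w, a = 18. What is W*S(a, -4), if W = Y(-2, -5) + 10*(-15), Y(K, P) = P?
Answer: -4960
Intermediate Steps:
S(w, E) = E + 2*w (S(w, E) = (E + w) + w = E + 2*w)
W = -155 (W = -5 + 10*(-15) = -5 - 150 = -155)
W*S(a, -4) = -155*(-4 + 2*18) = -155*(-4 + 36) = -155*32 = -4960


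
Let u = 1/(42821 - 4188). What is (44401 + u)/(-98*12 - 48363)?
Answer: -571781278/637946729 ≈ -0.89628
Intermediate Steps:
u = 1/38633 ≈ 2.5885e-5
(44401 + u)/(-98*12 - 48363) = (44401 + 1/38633)/(-98*12 - 48363) = 1715343834/(38633*(-1176 - 48363)) = (1715343834/38633)/(-49539) = (1715343834/38633)*(-1/49539) = -571781278/637946729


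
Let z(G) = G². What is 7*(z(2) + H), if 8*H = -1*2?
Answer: 105/4 ≈ 26.250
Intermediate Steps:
H = -¼ (H = (-1*2)/8 = (⅛)*(-2) = -¼ ≈ -0.25000)
7*(z(2) + H) = 7*(2² - ¼) = 7*(4 - ¼) = 7*(15/4) = 105/4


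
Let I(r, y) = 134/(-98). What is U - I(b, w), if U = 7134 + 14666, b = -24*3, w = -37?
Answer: 1068267/49 ≈ 21801.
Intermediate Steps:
b = -72
I(r, y) = -67/49 (I(r, y) = 134*(-1/98) = -67/49)
U = 21800
U - I(b, w) = 21800 - 1*(-67/49) = 21800 + 67/49 = 1068267/49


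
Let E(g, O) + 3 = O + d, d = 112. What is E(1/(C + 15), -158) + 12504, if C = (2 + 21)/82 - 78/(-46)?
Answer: 12455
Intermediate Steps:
C = 3727/1886 (C = 23*(1/82) - 78*(-1/46) = 23/82 + 39/23 = 3727/1886 ≈ 1.9761)
E(g, O) = 109 + O (E(g, O) = -3 + (O + 112) = -3 + (112 + O) = 109 + O)
E(1/(C + 15), -158) + 12504 = (109 - 158) + 12504 = -49 + 12504 = 12455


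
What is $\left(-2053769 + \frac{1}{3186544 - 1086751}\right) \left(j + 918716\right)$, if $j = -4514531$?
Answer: $\frac{5168971800550306680}{699931} \approx 7.385 \cdot 10^{12}$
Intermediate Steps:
$\left(-2053769 + \frac{1}{3186544 - 1086751}\right) \left(j + 918716\right) = \left(-2053769 + \frac{1}{3186544 - 1086751}\right) \left(-4514531 + 918716\right) = \left(-2053769 + \frac{1}{2099793}\right) \left(-3595815\right) = \left(- \frac{4312489769816}{2099793}\right) \left(-3595815\right) = \frac{5168971800550306680}{699931}$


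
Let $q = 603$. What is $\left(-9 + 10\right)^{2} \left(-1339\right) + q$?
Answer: $-736$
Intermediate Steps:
$\left(-9 + 10\right)^{2} \left(-1339\right) + q = \left(-9 + 10\right)^{2} \left(-1339\right) + 603 = 1^{2} \left(-1339\right) + 603 = 1 \left(-1339\right) + 603 = -1339 + 603 = -736$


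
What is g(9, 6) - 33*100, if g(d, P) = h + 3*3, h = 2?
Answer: -3289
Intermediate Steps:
g(d, P) = 11 (g(d, P) = 2 + 3*3 = 2 + 9 = 11)
g(9, 6) - 33*100 = 11 - 33*100 = 11 - 3300 = -3289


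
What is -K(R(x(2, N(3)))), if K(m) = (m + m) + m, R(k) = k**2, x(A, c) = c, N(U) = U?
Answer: -27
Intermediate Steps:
K(m) = 3*m (K(m) = 2*m + m = 3*m)
-K(R(x(2, N(3)))) = -3*3**2 = -3*9 = -1*27 = -27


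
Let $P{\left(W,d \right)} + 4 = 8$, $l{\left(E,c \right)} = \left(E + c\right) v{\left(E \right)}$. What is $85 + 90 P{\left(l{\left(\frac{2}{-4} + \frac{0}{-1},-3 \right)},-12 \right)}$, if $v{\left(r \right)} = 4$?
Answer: $445$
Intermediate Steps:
$l{\left(E,c \right)} = 4 E + 4 c$ ($l{\left(E,c \right)} = \left(E + c\right) 4 = 4 E + 4 c$)
$P{\left(W,d \right)} = 4$ ($P{\left(W,d \right)} = -4 + 8 = 4$)
$85 + 90 P{\left(l{\left(\frac{2}{-4} + \frac{0}{-1},-3 \right)},-12 \right)} = 85 + 90 \cdot 4 = 85 + 360 = 445$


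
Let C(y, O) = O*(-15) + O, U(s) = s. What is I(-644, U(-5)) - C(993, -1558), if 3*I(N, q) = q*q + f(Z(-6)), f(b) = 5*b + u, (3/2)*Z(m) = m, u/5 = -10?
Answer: -21827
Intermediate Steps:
u = -50 (u = 5*(-10) = -50)
Z(m) = 2*m/3
f(b) = -50 + 5*b (f(b) = 5*b - 50 = -50 + 5*b)
C(y, O) = -14*O (C(y, O) = -15*O + O = -14*O)
I(N, q) = -70/3 + q**2/3 (I(N, q) = (q*q + (-50 + 5*((2/3)*(-6))))/3 = (q**2 + (-50 + 5*(-4)))/3 = (q**2 + (-50 - 20))/3 = (q**2 - 70)/3 = (-70 + q**2)/3 = -70/3 + q**2/3)
I(-644, U(-5)) - C(993, -1558) = (-70/3 + (1/3)*(-5)**2) - (-14)*(-1558) = (-70/3 + (1/3)*25) - 1*21812 = (-70/3 + 25/3) - 21812 = -15 - 21812 = -21827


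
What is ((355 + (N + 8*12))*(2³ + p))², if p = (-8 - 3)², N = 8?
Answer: 3505942521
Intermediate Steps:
p = 121 (p = (-11)² = 121)
((355 + (N + 8*12))*(2³ + p))² = ((355 + (8 + 8*12))*(2³ + 121))² = ((355 + (8 + 96))*(8 + 121))² = ((355 + 104)*129)² = (459*129)² = 59211² = 3505942521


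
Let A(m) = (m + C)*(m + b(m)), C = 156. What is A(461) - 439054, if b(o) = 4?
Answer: -152149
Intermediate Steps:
A(m) = (4 + m)*(156 + m) (A(m) = (m + 156)*(m + 4) = (156 + m)*(4 + m) = (4 + m)*(156 + m))
A(461) - 439054 = (624 + 461² + 160*461) - 439054 = (624 + 212521 + 73760) - 439054 = 286905 - 439054 = -152149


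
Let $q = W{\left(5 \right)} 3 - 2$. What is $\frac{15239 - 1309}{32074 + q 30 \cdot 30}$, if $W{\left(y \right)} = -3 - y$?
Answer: $\frac{6965}{4337} \approx 1.6059$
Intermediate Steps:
$q = -26$ ($q = \left(-3 - 5\right) 3 - 2 = \left(-8\right) 3 - 2 = -24 - 2 = -26$)
$\frac{15239 - 1309}{32074 + q 30 \cdot 30} = \frac{15239 - 1309}{32074 + \left(-26\right) 30 \cdot 30} = \frac{13930}{32074 - 23400} = \frac{13930}{8674} = 13930 \cdot \frac{1}{8674} = \frac{6965}{4337}$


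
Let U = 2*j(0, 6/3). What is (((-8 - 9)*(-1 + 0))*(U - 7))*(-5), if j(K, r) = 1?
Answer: 425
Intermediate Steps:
U = 2 (U = 2*1 = 2)
(((-8 - 9)*(-1 + 0))*(U - 7))*(-5) = (((-8 - 9)*(-1 + 0))*(2 - 7))*(-5) = (-17*(-1)*(-5))*(-5) = (17*(-5))*(-5) = -85*(-5) = 425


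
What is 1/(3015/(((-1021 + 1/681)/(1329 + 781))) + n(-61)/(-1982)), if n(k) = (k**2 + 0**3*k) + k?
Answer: -13780846/85891309923 ≈ -0.00016045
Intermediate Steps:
n(k) = k + k**2 (n(k) = (k**2 + 0*k) + k = (k**2 + 0) + k = k**2 + k = k + k**2)
1/(3015/(((-1021 + 1/681)/(1329 + 781))) + n(-61)/(-1982)) = 1/(3015/(((-1021 + 1/681)/(1329 + 781))) - 61*(1 - 61)/(-1982)) = 1/(3015/(((-1021 + 1/681)/2110)) - 61*(-60)*(-1/1982)) = 1/(3015/((-695300/681*1/2110)) + 3660*(-1/1982)) = 1/(3015/(-69530/143691) - 1830/991) = 1/(3015*(-143691/69530) - 1830/991) = 1/(-86645673/13906 - 1830/991) = 1/(-85891309923/13780846) = -13780846/85891309923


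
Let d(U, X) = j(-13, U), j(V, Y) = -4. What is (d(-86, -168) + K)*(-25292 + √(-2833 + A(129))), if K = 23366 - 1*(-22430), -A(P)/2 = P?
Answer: -1158171264 + 45792*I*√3091 ≈ -1.1582e+9 + 2.5459e+6*I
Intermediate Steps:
A(P) = -2*P
d(U, X) = -4
K = 45796 (K = 23366 + 22430 = 45796)
(d(-86, -168) + K)*(-25292 + √(-2833 + A(129))) = (-4 + 45796)*(-25292 + √(-2833 - 2*129)) = 45792*(-25292 + √(-2833 - 258)) = 45792*(-25292 + √(-3091)) = 45792*(-25292 + I*√3091) = -1158171264 + 45792*I*√3091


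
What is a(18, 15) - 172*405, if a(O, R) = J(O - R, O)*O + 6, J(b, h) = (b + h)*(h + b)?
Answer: -61716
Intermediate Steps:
J(b, h) = (b + h)² (J(b, h) = (b + h)*(b + h) = (b + h)²)
a(O, R) = 6 + O*(-R + 2*O)² (a(O, R) = ((O - R) + O)²*O + 6 = (-R + 2*O)²*O + 6 = O*(-R + 2*O)² + 6 = 6 + O*(-R + 2*O)²)
a(18, 15) - 172*405 = (6 + 18*(-1*15 + 2*18)²) - 172*405 = (6 + 18*(-15 + 36)²) - 69660 = (6 + 18*21²) - 69660 = (6 + 18*441) - 69660 = (6 + 7938) - 69660 = 7944 - 69660 = -61716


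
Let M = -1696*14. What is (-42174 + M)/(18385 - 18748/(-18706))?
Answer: -616531054/171964279 ≈ -3.5852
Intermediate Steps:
M = -23744
(-42174 + M)/(18385 - 18748/(-18706)) = (-42174 - 23744)/(18385 - 18748/(-18706)) = -65918/(18385 - 18748*(-1/18706)) = -65918/(18385 + 9374/9353) = -65918/171964279/9353 = -65918*9353/171964279 = -616531054/171964279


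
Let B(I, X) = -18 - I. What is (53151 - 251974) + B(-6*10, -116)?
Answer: -198781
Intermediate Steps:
(53151 - 251974) + B(-6*10, -116) = (53151 - 251974) + (-18 - (-6)*10) = -198823 + (-18 - 1*(-60)) = -198823 + (-18 + 60) = -198823 + 42 = -198781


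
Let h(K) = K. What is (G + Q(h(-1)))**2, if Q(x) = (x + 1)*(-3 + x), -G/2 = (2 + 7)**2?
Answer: 26244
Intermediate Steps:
G = -162 (G = -2*(2 + 7)**2 = -2*9**2 = -2*81 = -162)
Q(x) = (1 + x)*(-3 + x)
(G + Q(h(-1)))**2 = (-162 + (-3 + (-1)**2 - 2*(-1)))**2 = (-162 + (-3 + 1 + 2))**2 = (-162 + 0)**2 = (-162)**2 = 26244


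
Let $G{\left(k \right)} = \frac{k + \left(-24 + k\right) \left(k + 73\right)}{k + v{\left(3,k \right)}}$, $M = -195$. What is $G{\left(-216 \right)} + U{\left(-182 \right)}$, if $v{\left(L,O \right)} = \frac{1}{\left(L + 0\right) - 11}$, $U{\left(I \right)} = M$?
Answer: $- \frac{87141}{247} \approx -352.8$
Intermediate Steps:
$U{\left(I \right)} = -195$
$v{\left(L,O \right)} = \frac{1}{-11 + L}$ ($v{\left(L,O \right)} = \frac{1}{L - 11} = \frac{1}{-11 + L}$)
$G{\left(k \right)} = \frac{k + \left(-24 + k\right) \left(73 + k\right)}{- \frac{1}{8} + k}$ ($G{\left(k \right)} = \frac{k + \left(-24 + k\right) \left(k + 73\right)}{k + \frac{1}{-11 + 3}} = \frac{k + \left(-24 + k\right) \left(73 + k\right)}{k + \frac{1}{-8}} = \frac{k + \left(-24 + k\right) \left(73 + k\right)}{k - \frac{1}{8}} = \frac{k + \left(-24 + k\right) \left(73 + k\right)}{- \frac{1}{8} + k}$)
$G{\left(-216 \right)} + U{\left(-182 \right)} = \frac{8 \left(-1752 + \left(-216\right)^{2} + 50 \left(-216\right)\right)}{-1 + 8 \left(-216\right)} - 195 = \frac{8 \left(-1752 + 46656 - 10800\right)}{-1 - 1728} - 195 = 8 \frac{1}{-1729} \cdot 34104 - 195 = 8 \left(- \frac{1}{1729}\right) 34104 - 195 = - \frac{38976}{247} - 195 = - \frac{87141}{247}$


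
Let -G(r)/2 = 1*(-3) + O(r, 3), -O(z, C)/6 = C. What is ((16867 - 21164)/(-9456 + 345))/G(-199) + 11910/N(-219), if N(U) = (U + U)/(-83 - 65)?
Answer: 112418756041/27934326 ≈ 4024.4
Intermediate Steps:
O(z, C) = -6*C
G(r) = 42 (G(r) = -2*(1*(-3) - 6*3) = -2*(-3 - 18) = -2*(-21) = 42)
N(U) = -U/74 (N(U) = (2*U)/(-148) = (2*U)*(-1/148) = -U/74)
((16867 - 21164)/(-9456 + 345))/G(-199) + 11910/N(-219) = ((16867 - 21164)/(-9456 + 345))/42 + 11910/((-1/74*(-219))) = -4297/(-9111)*(1/42) + 11910/(219/74) = -4297*(-1/9111)*(1/42) + 11910*(74/219) = (4297/9111)*(1/42) + 293780/73 = 4297/382662 + 293780/73 = 112418756041/27934326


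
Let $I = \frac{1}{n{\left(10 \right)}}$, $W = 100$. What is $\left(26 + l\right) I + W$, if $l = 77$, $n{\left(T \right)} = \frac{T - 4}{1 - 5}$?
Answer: $\frac{94}{3} \approx 31.333$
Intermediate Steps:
$n{\left(T \right)} = 1 - \frac{T}{4}$ ($n{\left(T \right)} = \frac{-4 + T}{-4} = \left(-4 + T\right) \left(- \frac{1}{4}\right) = 1 - \frac{T}{4}$)
$I = - \frac{2}{3}$ ($I = \frac{1}{1 - \frac{5}{2}} = \frac{1}{- \frac{3}{2}} = - \frac{2}{3} \approx -0.66667$)
$\left(26 + l\right) I + W = \left(26 + 77\right) \left(- \frac{2}{3}\right) + 100 = 103 \left(- \frac{2}{3}\right) + 100 = - \frac{206}{3} + 100 = \frac{94}{3}$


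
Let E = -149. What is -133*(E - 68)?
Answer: 28861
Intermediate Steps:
-133*(E - 68) = -133*(-149 - 68) = -133*(-217) = 28861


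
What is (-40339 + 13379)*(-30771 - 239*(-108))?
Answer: 133694640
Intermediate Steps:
(-40339 + 13379)*(-30771 - 239*(-108)) = -26960*(-30771 + 25812) = -26960*(-4959) = 133694640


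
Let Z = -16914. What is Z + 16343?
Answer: -571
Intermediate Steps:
Z + 16343 = -16914 + 16343 = -571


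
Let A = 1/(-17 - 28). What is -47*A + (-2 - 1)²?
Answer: 452/45 ≈ 10.044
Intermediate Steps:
A = -1/45 (A = 1/(-45) = -1/45 ≈ -0.022222)
-47*A + (-2 - 1)² = -47*(-1/45) + (-2 - 1)² = 47/45 + (-3)² = 47/45 + 9 = 452/45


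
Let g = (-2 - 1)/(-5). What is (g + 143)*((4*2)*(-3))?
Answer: -17232/5 ≈ -3446.4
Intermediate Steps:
g = 3/5 (g = -1/5*(-3) = 3/5 ≈ 0.60000)
(g + 143)*((4*2)*(-3)) = (3/5 + 143)*((4*2)*(-3)) = 718*(8*(-3))/5 = (718/5)*(-24) = -17232/5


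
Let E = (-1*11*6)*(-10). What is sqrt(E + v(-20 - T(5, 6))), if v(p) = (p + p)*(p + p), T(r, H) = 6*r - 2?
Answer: 2*sqrt(2469) ≈ 99.378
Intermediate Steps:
T(r, H) = -2 + 6*r
v(p) = 4*p**2 (v(p) = (2*p)*(2*p) = 4*p**2)
E = 660 (E = -11*6*(-10) = -66*(-10) = 660)
sqrt(E + v(-20 - T(5, 6))) = sqrt(660 + 4*(-20 - (-2 + 6*5))**2) = sqrt(660 + 4*(-20 - (-2 + 30))**2) = sqrt(660 + 4*(-20 - 1*28)**2) = sqrt(660 + 4*(-20 - 28)**2) = sqrt(660 + 4*(-48)**2) = sqrt(660 + 4*2304) = sqrt(660 + 9216) = sqrt(9876) = 2*sqrt(2469)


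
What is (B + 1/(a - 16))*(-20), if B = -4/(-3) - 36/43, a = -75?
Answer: -113900/11739 ≈ -9.7027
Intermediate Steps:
B = 64/129 (B = -4*(-1/3) - 36*1/43 = 4/3 - 36/43 = 64/129 ≈ 0.49612)
(B + 1/(a - 16))*(-20) = (64/129 + 1/(-75 - 16))*(-20) = (64/129 + 1/(-91))*(-20) = (64/129 - 1/91)*(-20) = (5695/11739)*(-20) = -113900/11739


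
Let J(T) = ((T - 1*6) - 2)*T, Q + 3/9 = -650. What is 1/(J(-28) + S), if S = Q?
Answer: 3/1073 ≈ 0.0027959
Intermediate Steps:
Q = -1951/3 (Q = -1/3 - 650 = -1951/3 ≈ -650.33)
J(T) = T*(-8 + T) (J(T) = ((T - 6) - 2)*T = ((-6 + T) - 2)*T = (-8 + T)*T = T*(-8 + T))
S = -1951/3 ≈ -650.33
1/(J(-28) + S) = 1/(-28*(-8 - 28) - 1951/3) = 1/(-28*(-36) - 1951/3) = 1/(1008 - 1951/3) = 1/(1073/3) = 3/1073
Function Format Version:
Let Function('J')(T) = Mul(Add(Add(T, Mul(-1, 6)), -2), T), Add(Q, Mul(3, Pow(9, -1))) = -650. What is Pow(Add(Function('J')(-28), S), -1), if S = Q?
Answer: Rational(3, 1073) ≈ 0.0027959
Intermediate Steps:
Q = Rational(-1951, 3) (Q = Add(Rational(-1, 3), -650) = Rational(-1951, 3) ≈ -650.33)
Function('J')(T) = Mul(T, Add(-8, T)) (Function('J')(T) = Mul(Add(Add(T, -6), -2), T) = Mul(Add(Add(-6, T), -2), T) = Mul(Add(-8, T), T) = Mul(T, Add(-8, T)))
S = Rational(-1951, 3) ≈ -650.33
Pow(Add(Function('J')(-28), S), -1) = Pow(Add(Mul(-28, Add(-8, -28)), Rational(-1951, 3)), -1) = Pow(Add(Mul(-28, -36), Rational(-1951, 3)), -1) = Pow(Add(1008, Rational(-1951, 3)), -1) = Pow(Rational(1073, 3), -1) = Rational(3, 1073)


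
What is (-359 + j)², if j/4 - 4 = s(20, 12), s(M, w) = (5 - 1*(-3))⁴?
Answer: 257313681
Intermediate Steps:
s(M, w) = 4096 (s(M, w) = (5 + 3)⁴ = 8⁴ = 4096)
j = 16400 (j = 16 + 4*4096 = 16 + 16384 = 16400)
(-359 + j)² = (-359 + 16400)² = 16041² = 257313681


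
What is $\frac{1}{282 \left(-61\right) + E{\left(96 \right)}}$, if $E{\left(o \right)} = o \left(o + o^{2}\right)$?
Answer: $\frac{1}{876750} \approx 1.1406 \cdot 10^{-6}$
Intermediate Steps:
$\frac{1}{282 \left(-61\right) + E{\left(96 \right)}} = \frac{1}{282 \left(-61\right) + 96^{2} \left(1 + 96\right)} = \frac{1}{-17202 + 9216 \cdot 97} = \frac{1}{-17202 + 893952} = \frac{1}{876750}$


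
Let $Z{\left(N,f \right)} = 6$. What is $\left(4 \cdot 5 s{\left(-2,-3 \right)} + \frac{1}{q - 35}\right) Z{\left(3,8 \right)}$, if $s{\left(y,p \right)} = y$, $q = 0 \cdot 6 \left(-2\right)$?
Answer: $- \frac{8406}{35} \approx -240.17$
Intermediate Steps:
$q = 0$ ($q = 0 \left(-2\right) = 0$)
$\left(4 \cdot 5 s{\left(-2,-3 \right)} + \frac{1}{q - 35}\right) Z{\left(3,8 \right)} = \left(4 \cdot 5 \left(-2\right) + \frac{1}{0 - 35}\right) 6 = \left(20 \left(-2\right) + \frac{1}{-35}\right) 6 = \left(-40 - \frac{1}{35}\right) 6 = \left(- \frac{1401}{35}\right) 6 = - \frac{8406}{35}$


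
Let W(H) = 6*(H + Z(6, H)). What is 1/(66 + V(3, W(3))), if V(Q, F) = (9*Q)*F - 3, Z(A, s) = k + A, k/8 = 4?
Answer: 1/6705 ≈ 0.00014914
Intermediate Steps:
k = 32 (k = 8*4 = 32)
Z(A, s) = 32 + A
W(H) = 228 + 6*H (W(H) = 6*(H + (32 + 6)) = 6*(H + 38) = 6*(38 + H) = 228 + 6*H)
V(Q, F) = -3 + 9*F*Q (V(Q, F) = 9*F*Q - 3 = -3 + 9*F*Q)
1/(66 + V(3, W(3))) = 1/(66 + (-3 + 9*(228 + 6*3)*3)) = 1/(66 + (-3 + 9*(228 + 18)*3)) = 1/(66 + (-3 + 9*246*3)) = 1/(66 + (-3 + 6642)) = 1/(66 + 6639) = 1/6705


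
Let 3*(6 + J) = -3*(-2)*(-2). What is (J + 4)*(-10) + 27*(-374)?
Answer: -10038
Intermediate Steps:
J = -10 (J = -6 + (-3*(-2)*(-2))/3 = -6 + (6*(-2))/3 = -6 + (⅓)*(-12) = -6 - 4 = -10)
(J + 4)*(-10) + 27*(-374) = (-10 + 4)*(-10) + 27*(-374) = -6*(-10) - 10098 = 60 - 10098 = -10038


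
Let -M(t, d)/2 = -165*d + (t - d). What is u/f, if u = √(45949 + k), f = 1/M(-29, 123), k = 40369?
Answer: 40894*√86318 ≈ 1.2015e+7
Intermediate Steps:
M(t, d) = -2*t + 332*d (M(t, d) = -2*(-165*d + (t - d)) = -2*(t - 166*d) = -2*t + 332*d)
f = 1/40894 (f = 1/(-2*(-29) + 332*123) = 1/(58 + 40836) = 1/40894 ≈ 2.4453e-5)
u = √86318 (u = √(45949 + 40369) = √86318 ≈ 293.80)
u/f = √86318/(1/40894) = √86318*40894 = 40894*√86318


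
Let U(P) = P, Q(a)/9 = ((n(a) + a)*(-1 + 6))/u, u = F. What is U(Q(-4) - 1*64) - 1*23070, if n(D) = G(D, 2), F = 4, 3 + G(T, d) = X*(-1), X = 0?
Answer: -92851/4 ≈ -23213.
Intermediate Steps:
G(T, d) = -3 (G(T, d) = -3 + 0*(-1) = -3 + 0 = -3)
n(D) = -3
u = 4
Q(a) = -135/4 + 45*a/4 (Q(a) = 9*(((-3 + a)*(-1 + 6))/4) = 9*(((-3 + a)*5)*(¼)) = 9*((-15 + 5*a)*(¼)) = 9*(-15/4 + 5*a/4) = -135/4 + 45*a/4)
U(Q(-4) - 1*64) - 1*23070 = ((-135/4 + (45/4)*(-4)) - 1*64) - 1*23070 = ((-135/4 - 45) - 64) - 23070 = (-315/4 - 64) - 23070 = -571/4 - 23070 = -92851/4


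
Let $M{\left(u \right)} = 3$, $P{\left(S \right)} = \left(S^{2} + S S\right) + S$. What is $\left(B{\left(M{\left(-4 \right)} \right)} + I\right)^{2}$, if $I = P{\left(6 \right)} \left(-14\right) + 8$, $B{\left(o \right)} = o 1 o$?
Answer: $1155625$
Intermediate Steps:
$P{\left(S \right)} = S + 2 S^{2}$ ($P{\left(S \right)} = \left(S^{2} + S^{2}\right) + S = 2 S^{2} + S = S + 2 S^{2}$)
$B{\left(o \right)} = o^{2}$ ($B{\left(o \right)} = o o = o^{2}$)
$I = -1084$ ($I = 6 \left(1 + 2 \cdot 6\right) \left(-14\right) + 8 = 6 \left(1 + 12\right) \left(-14\right) + 8 = 6 \cdot 13 \left(-14\right) + 8 = 78 \left(-14\right) + 8 = -1092 + 8 = -1084$)
$\left(B{\left(M{\left(-4 \right)} \right)} + I\right)^{2} = \left(3^{2} - 1084\right)^{2} = \left(9 - 1084\right)^{2} = \left(-1075\right)^{2} = 1155625$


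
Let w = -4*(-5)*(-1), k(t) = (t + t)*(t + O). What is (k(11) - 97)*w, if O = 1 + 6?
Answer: -5980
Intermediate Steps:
O = 7
k(t) = 2*t*(7 + t) (k(t) = (t + t)*(t + 7) = (2*t)*(7 + t) = 2*t*(7 + t))
w = -20 (w = 20*(-1) = -20)
(k(11) - 97)*w = (2*11*(7 + 11) - 97)*(-20) = (2*11*18 - 97)*(-20) = (396 - 97)*(-20) = 299*(-20) = -5980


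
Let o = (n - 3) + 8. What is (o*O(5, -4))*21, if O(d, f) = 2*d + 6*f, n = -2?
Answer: -882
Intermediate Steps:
o = 3 (o = (-2 - 3) + 8 = -5 + 8 = 3)
(o*O(5, -4))*21 = (3*(2*5 + 6*(-4)))*21 = (3*(10 - 24))*21 = (3*(-14))*21 = -42*21 = -882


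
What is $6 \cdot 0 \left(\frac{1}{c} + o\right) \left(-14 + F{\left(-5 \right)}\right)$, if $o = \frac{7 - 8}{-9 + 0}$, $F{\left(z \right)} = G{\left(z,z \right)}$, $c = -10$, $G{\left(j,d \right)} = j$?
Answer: $0$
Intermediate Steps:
$F{\left(z \right)} = z$
$o = \frac{1}{9}$ ($o = - \frac{1}{-9} = \left(-1\right) \left(- \frac{1}{9}\right) = \frac{1}{9} \approx 0.11111$)
$6 \cdot 0 \left(\frac{1}{c} + o\right) \left(-14 + F{\left(-5 \right)}\right) = 6 \cdot 0 \left(\frac{1}{-10} + \frac{1}{9}\right) \left(-14 - 5\right) = 0 \left(- \frac{1}{10} + \frac{1}{9}\right) \left(-19\right) = 0 \cdot \frac{1}{90} \left(-19\right) = 0 \left(- \frac{19}{90}\right) = 0$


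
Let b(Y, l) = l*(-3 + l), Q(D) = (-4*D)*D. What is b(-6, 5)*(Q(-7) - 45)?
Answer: -2410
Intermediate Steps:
Q(D) = -4*D²
b(-6, 5)*(Q(-7) - 45) = (5*(-3 + 5))*(-4*(-7)² - 45) = (5*2)*(-4*49 - 45) = 10*(-196 - 45) = 10*(-241) = -2410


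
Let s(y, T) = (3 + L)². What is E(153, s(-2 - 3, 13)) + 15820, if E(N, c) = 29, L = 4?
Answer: 15849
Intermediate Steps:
s(y, T) = 49 (s(y, T) = (3 + 4)² = 7² = 49)
E(153, s(-2 - 3, 13)) + 15820 = 29 + 15820 = 15849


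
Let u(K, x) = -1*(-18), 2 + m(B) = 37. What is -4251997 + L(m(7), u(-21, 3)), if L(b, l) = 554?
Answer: -4251443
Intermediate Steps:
m(B) = 35 (m(B) = -2 + 37 = 35)
u(K, x) = 18
-4251997 + L(m(7), u(-21, 3)) = -4251997 + 554 = -4251443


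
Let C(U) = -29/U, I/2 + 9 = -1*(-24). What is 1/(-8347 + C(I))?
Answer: -30/250439 ≈ -0.00011979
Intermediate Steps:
I = 30 (I = -18 + 2*(-1*(-24)) = -18 + 2*24 = -18 + 48 = 30)
1/(-8347 + C(I)) = 1/(-8347 - 29/30) = 1/(-250439/30) = -30/250439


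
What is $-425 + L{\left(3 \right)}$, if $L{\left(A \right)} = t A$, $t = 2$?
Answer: $-419$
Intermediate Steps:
$L{\left(A \right)} = 2 A$
$-425 + L{\left(3 \right)} = -425 + 2 \cdot 3 = -425 + 6 = -419$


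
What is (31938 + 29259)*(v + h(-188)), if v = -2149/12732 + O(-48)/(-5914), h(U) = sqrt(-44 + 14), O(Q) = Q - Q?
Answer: -43837451/4244 + 61197*I*sqrt(30) ≈ -10329.0 + 3.3519e+5*I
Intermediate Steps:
O(Q) = 0
h(U) = I*sqrt(30) (h(U) = sqrt(-30) = I*sqrt(30))
v = -2149/12732 (v = -2149/12732 + 0/(-5914) = -2149*1/12732 + 0*(-1/5914) = -2149/12732 + 0 = -2149/12732 ≈ -0.16879)
(31938 + 29259)*(v + h(-188)) = (31938 + 29259)*(-2149/12732 + I*sqrt(30)) = 61197*(-2149/12732 + I*sqrt(30)) = -43837451/4244 + 61197*I*sqrt(30)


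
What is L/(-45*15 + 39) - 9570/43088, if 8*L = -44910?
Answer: 19649895/2283664 ≈ 8.6046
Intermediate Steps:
L = -22455/4 (L = (⅛)*(-44910) = -22455/4 ≈ -5613.8)
L/(-45*15 + 39) - 9570/43088 = -22455/(4*(-45*15 + 39)) - 9570/43088 = -22455/(4*(-675 + 39)) - 9570*1/43088 = -22455/4/(-636) - 4785/21544 = -22455/4*(-1/636) - 4785/21544 = 7485/848 - 4785/21544 = 19649895/2283664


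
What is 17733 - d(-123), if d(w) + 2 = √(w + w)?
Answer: 17735 - I*√246 ≈ 17735.0 - 15.684*I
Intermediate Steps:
d(w) = -2 + √2*√w (d(w) = -2 + √(w + w) = -2 + √(2*w) = -2 + √2*√w)
17733 - d(-123) = 17733 - (-2 + √2*√(-123)) = 17733 - (-2 + √2*(I*√123)) = 17733 - (-2 + I*√246) = 17733 + (2 - I*√246) = 17735 - I*√246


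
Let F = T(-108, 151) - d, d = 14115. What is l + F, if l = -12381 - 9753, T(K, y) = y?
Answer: -36098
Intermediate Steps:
l = -22134
F = -13964 (F = 151 - 1*14115 = 151 - 14115 = -13964)
l + F = -22134 - 13964 = -36098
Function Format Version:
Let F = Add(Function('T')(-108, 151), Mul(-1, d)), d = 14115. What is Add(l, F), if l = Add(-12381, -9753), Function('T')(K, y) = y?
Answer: -36098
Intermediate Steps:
l = -22134
F = -13964 (F = Add(151, Mul(-1, 14115)) = Add(151, -14115) = -13964)
Add(l, F) = Add(-22134, -13964) = -36098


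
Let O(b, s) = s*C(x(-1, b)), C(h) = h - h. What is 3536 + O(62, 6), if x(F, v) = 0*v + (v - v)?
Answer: 3536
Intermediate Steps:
x(F, v) = 0 (x(F, v) = 0 + 0 = 0)
C(h) = 0
O(b, s) = 0 (O(b, s) = s*0 = 0)
3536 + O(62, 6) = 3536 + 0 = 3536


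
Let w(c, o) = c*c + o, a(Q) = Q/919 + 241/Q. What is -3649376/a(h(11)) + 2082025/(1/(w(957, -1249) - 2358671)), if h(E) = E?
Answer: -20820650225002562/6925 ≈ -3.0066e+12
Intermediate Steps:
a(Q) = 241/Q + Q/919 (a(Q) = Q*(1/919) + 241/Q = Q/919 + 241/Q = 241/Q + Q/919)
w(c, o) = o + c² (w(c, o) = c² + o = o + c²)
-3649376/a(h(11)) + 2082025/(1/(w(957, -1249) - 2358671)) = -3649376/(241/11 + (1/919)*11) + 2082025/(1/((-1249 + 957²) - 2358671)) = -3649376/(241*(1/11) + 11/919) + 2082025/(1/((-1249 + 915849) - 2358671)) = -3649376/(241/11 + 11/919) + 2082025/(1/(914600 - 2358671)) = -3649376/221600/10109 + 2082025/(1/(-1444071)) = -3649376*10109/221600 + 2082025/(-1/1444071) = -1152860687/6925 + 2082025*(-1444071) = -1152860687/6925 - 3006591923775 = -20820650225002562/6925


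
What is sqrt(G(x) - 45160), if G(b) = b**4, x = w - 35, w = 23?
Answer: 2*I*sqrt(6106) ≈ 156.28*I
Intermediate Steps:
x = -12 (x = 23 - 35 = -12)
sqrt(G(x) - 45160) = sqrt((-12)**4 - 45160) = sqrt(20736 - 45160) = sqrt(-24424) = 2*I*sqrt(6106)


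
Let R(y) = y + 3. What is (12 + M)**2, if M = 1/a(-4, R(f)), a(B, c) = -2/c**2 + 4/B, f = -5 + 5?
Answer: 15129/121 ≈ 125.03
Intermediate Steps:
f = 0
R(y) = 3 + y
a(B, c) = -2/c**2 + 4/B
M = -9/11 (M = 1/(-2/(3 + 0)**2 + 4/(-4)) = 1/(-2/3**2 + 4*(-1/4)) = 1/(-2*1/9 - 1) = 1/(-2/9 - 1) = 1/(-11/9) = -9/11 ≈ -0.81818)
(12 + M)**2 = (12 - 9/11)**2 = (123/11)**2 = 15129/121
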